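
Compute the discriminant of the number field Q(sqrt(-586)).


For K = Q(sqrt(d)) with d squarefree: disc(K) = d if d = 1 mod 4, and disc(K) = 4d if d = 2 or 3 mod 4.
Here d = -586, and d mod 4 = 2.
d = 2 mod 4, not 1 (O_K = Z[sqrt(d)]), so disc(K) = 4d = 4 * (-586) = -2344

-2344


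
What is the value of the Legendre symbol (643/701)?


p = 701 is prime, so compute (643/701) with the reciprocity algorithm (Jacobi-symbol steps: pull out 2s via (2/n), flip via reciprocity, reduce):
  reciprocity: (643/701) -> +(701/643)
  reduce: (58/643)
  pull out 2: (2/643) = -1  (since 643 mod 8 = 3)
  reciprocity: (29/643) -> +(643/29)
  reduce: (5/29)
  reciprocity: (5/29) -> +(29/5)
  reduce: (4/5)
  pull out 2: (2/5) = -1  (since 5 mod 8 = 5)
  pull out 2: (2/5) = -1  (since 5 mod 8 = 5)
  (1/5) = 1
Product of signs = -1
(643/701) = -1

-1


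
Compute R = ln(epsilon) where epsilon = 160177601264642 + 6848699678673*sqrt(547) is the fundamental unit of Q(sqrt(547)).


epsilon = 160177601264642 + 6848699678673*sqrt(547)
= 3.2036e+14
R = ln(3.2036e+14)
= 33.4005

33.4005


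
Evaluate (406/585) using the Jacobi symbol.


Compute (406/585) via quadratic reciprocity:
  pull out 2: (2/585) = +1  (since 585 mod 8 = 1)
  reciprocity: (203/585) -> +(585/203)
  reduce: (179/203)
  reciprocity: (179/203) -> -(203/179)
  reduce: (24/179)
  pull out 2: (2/179) = -1  (since 179 mod 8 = 3)
  pull out 2: (2/179) = -1  (since 179 mod 8 = 3)
  pull out 2: (2/179) = -1  (since 179 mod 8 = 3)
  reciprocity: (3/179) -> -(179/3)
  reduce: (2/3)
  pull out 2: (2/3) = -1  (since 3 mod 8 = 3)
  (1/3) = 1
Product of signs = 1

1


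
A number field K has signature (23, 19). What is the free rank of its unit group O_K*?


By Dirichlet's unit theorem:
rank = r1 + r2 - 1
= 23 + 19 - 1
= 41

41


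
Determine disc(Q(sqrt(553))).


For K = Q(sqrt(d)) with d squarefree: disc(K) = d if d = 1 mod 4, and disc(K) = 4d if d = 2 or 3 mod 4.
Here d = 553, and d mod 4 = 1.
d = 1 mod 4 (O_K = Z[(1+sqrt(d))/2]), so disc(K) = d = 553

553


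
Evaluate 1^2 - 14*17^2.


x^2 - d*y^2
= 1^2 - 14*17^2
= 1 - 4046
= -4045

-4045


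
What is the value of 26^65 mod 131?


p = 131 is prime and the exponent is (p-1)/2 = 65, so by Euler's criterion 26^65 = (26/131) = +1 or -1 mod 131.
Compute by square-and-multiply:
  65 = 64 + 1 (binary 1000001)
  Repeated squaring mod 131: 26^1 = 26, 26^2 = 21, 26^4 = 48, 26^8 = 77, 26^16 = 34, 26^32 = 108, 26^64 = 5
  26^65 = 26^64 * 26^1 = 5 * 26 mod 131
    5 * 26 = 130 = 130 mod 131
  26^65 = 130 mod 131
Result 130 = p - 1 = -1 mod 131: 26 is a quadratic non-residue mod 131. As a residue in [0, p-1] the value is 130.
26^65 mod 131 = 130

130


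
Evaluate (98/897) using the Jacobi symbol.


Compute (98/897) via quadratic reciprocity:
  pull out 2: (2/897) = +1  (since 897 mod 8 = 1)
  reciprocity: (49/897) -> +(897/49)
  reduce: (15/49)
  reciprocity: (15/49) -> +(49/15)
  reduce: (4/15)
  pull out 2: (2/15) = +1  (since 15 mod 8 = 7)
  pull out 2: (2/15) = +1  (since 15 mod 8 = 7)
  (1/15) = 1
Product of signs = 1

1


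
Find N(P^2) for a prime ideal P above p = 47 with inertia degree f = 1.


N(P^a) = p^(a*f)
= 47^(2*1)
= 47^2
= 2209

2209


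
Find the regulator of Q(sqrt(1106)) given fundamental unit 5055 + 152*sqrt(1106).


epsilon = 5055 + 152*sqrt(1106)
= 10109.9999
R = ln(10109.9999)
= 9.2213

9.2213


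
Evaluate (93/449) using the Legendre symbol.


p = 449 is prime, so compute (93/449) with the reciprocity algorithm (Jacobi-symbol steps: pull out 2s via (2/n), flip via reciprocity, reduce):
  reciprocity: (93/449) -> +(449/93)
  reduce: (77/93)
  reciprocity: (77/93) -> +(93/77)
  reduce: (16/77)
  pull out 2: (2/77) = -1  (since 77 mod 8 = 5)
  pull out 2: (2/77) = -1  (since 77 mod 8 = 5)
  pull out 2: (2/77) = -1  (since 77 mod 8 = 5)
  pull out 2: (2/77) = -1  (since 77 mod 8 = 5)
  (1/77) = 1
Product of signs = 1
(93/449) = 1

1


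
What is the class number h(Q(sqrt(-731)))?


K = Q(sqrt(-731)). d mod 4 = 1, so D = disc(K) = d = -731
h(K) equals the number of primitive reduced positive-definite forms (a, b, c) = a*x^2 + b*x*y + c*y^2 with b^2 - 4ac = D,
where reduced means |b| <= a <= c, with b >= 0 whenever |b| = a or a = c, and primitive means gcd(a, b, c) = 1.
Reduced forces 3a^2 <= |D| = 731, so 1 <= a <= 15; b must have the parity of D, and c = (b^2 - D)/(4a) must be an integer >= a.
Enumerate a = 1..15, b in [-a, a]:
  a=1: (1, 1, 183)  [1]
  a=2: none
  a=3: (3, -1, 61), (3, 1, 61)  [2]
  a=4: none
  a=5: (5, -3, 37), (5, 3, 37)  [2]
  a=6: none
  a=7: (7, -5, 27), (7, 5, 27)  [2]
  a=8: none
  a=9: (9, -5, 21), (9, 5, 21)  [2]
  a=10..12: none
  a=13: (13, -7, 15), (13, 7, 15)  [2]
  a=14: none
  a=15: (15, 13, 15)  [1]
Total reduced forms: 1 + 2 + 2 + 2 + 2 + 2 + 1 = 12
h = 12

12


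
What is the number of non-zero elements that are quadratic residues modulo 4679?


For prime p, the number of non-zero quadratic residues is (p-1)/2.
= (4679-1)/2
= 2339

2339


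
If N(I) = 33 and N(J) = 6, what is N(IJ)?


N(IJ) = N(I) * N(J)
= 33 * 6
= 198

198


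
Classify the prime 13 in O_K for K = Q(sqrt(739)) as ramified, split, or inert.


K = Q(sqrt(739)). Since d mod 4 = 3, disc(K) = 2956.
Check p | disc: 2956 mod 13 = 5.
p does not divide disc. Compute Legendre symbol (d/p):
11^((13-1)/2) mod 13 = -1
(d/p) = -1, so p is inert: (p) stays prime with e=1, f=2, g=1.
Therefore p is inert.

inert


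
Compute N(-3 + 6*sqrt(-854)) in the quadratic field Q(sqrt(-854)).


N(a + b*sqrt(d)) = a^2 - d*b^2
= (-3)^2 - (-854)*(6)^2
= 9 + 30744
= 30753

30753


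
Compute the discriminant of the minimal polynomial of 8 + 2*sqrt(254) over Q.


The element 8 + 2*sqrt(254) has minimal polynomial:
x^2 - 16*x - 952
Discriminant = (-16)^2 - 4*(-952)
= 256 + 3808
= 4064

4064


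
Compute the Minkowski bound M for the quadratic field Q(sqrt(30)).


d = 30, d mod 4 = 2, so disc(K) = 4d = 120; |disc(K)| = 120
Real quadratic field, so n = 2, s = r2 = 0, r1 = 2
M = (n!/n^n) * (4/pi)^s * sqrt(|disc(K)|) = (2!/2^2) * (4/pi)^0 * sqrt(120)
= 0.5 * 1.000000 * 10.954451
= 5.4772

5.4772


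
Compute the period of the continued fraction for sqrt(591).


Run the CF algorithm for sqrt(591).
a_0 = floor(sqrt(591)) = 24; set m_0=0, q_0=1.
Recurrence: m' = q*a - m,  q' = (d - m'^2)/q,  a' = floor((a_0 + m')/q').
  step 1: m=24, q=15, a=3
  step 2: m=21, q=10, a=4
  step 3: m=19, q=23, a=1
  step 4: m=4, q=25, a=1
  step 5: m=21, q=6, a=7
  step 6: m=21, q=25, a=1
  step 7: m=4, q=23, a=1
  step 8: m=19, q=10, a=4
  step 9: m=21, q=15, a=3
  step 10: m=24, q=1, a=48
a_10 = 2*a_0 = 48, so the period closes here.
sqrt(591) = [24; 3, 4, 1, 1, 7, 1, 1, 4, 3, 48]
Period length = 10

10


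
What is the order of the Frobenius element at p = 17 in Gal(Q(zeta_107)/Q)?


The Frobenius at p in Gal(Q(zeta_n)/Q) = (Z/nZ)* is the class of p, so its order is ord_107(17), the smallest k >= 1 with 17^k = 1 mod 107.
n = 107 = 107, phi(107) = 106; the order divides phi(n).
Divisors of 106: 1, 2, 53, 106
Repeated squaring mod 107: 17^1 = 17, 17^2 = 75, 17^4 = 61, 17^8 = 83, 17^16 = 41, 17^32 = 76, 17^64 = 105
Test divisors in increasing order:
  k=1: 17^1 = 17 mod 107
  k=2: 17^2 = 75 mod 107
  k=53: 17^53 = 76 * 41 * 61 * 17 = 106 mod 107
  k=106: 17^106 = 105 * 76 * 83 * 75 = 1 mod 107  <- first divisor giving 1
Order = 106

106


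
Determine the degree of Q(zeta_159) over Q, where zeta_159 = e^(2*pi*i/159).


The degree equals Euler's totient phi(159).
159 = 3 * 53
phi(159) = 104

104


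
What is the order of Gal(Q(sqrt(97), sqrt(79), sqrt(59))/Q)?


The 3 square roots of distinct primes are multiplicatively independent over Q,
so [K:Q] = 2^3 and Gal(K/Q) is isomorphic to (Z/2Z)^3.
|Gal| = 2^3 = 8

8


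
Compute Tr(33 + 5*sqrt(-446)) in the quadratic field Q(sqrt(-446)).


Tr(a + b*sqrt(d)) = (a + b*sqrt(d)) + (a - b*sqrt(d)) = 2a
= 2 * (33)
= 66

66


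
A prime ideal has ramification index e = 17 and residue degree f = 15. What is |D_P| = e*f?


|D_P| = e * f
= 17 * 15
= 255

255


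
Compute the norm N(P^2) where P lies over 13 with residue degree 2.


N(P^a) = p^(a*f)
= 13^(2*2)
= 13^4
= 28561

28561


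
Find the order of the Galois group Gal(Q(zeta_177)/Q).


|Gal(Q(zeta_177)/Q)| = phi(177)
= 116

116


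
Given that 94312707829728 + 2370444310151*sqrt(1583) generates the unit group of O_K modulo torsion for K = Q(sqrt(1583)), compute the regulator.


epsilon = 94312707829728 + 2370444310151*sqrt(1583)
= 1.8863e+14
R = ln(1.8863e+14)
= 32.8708

32.8708


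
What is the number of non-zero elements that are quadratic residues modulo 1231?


For prime p, the number of non-zero quadratic residues is (p-1)/2.
= (1231-1)/2
= 615

615


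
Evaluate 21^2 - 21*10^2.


x^2 - d*y^2
= 21^2 - 21*10^2
= 441 - 2100
= -1659

-1659


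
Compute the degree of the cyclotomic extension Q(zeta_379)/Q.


The degree equals Euler's totient phi(379).
379 = 379
phi(379) = 378

378


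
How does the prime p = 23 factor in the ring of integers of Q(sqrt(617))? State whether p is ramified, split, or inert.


K = Q(sqrt(617)). Since d mod 4 = 1, disc(K) = 617.
Check p | disc: 617 mod 23 = 19.
p does not divide disc. Compute Legendre symbol (d/p):
19^((23-1)/2) mod 23 = -1
(d/p) = -1, so p is inert: (p) stays prime with e=1, f=2, g=1.
Therefore p is inert.

inert


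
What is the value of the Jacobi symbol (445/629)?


Compute (445/629) via quadratic reciprocity:
  reciprocity: (445/629) -> +(629/445)
  reduce: (184/445)
  pull out 2: (2/445) = -1  (since 445 mod 8 = 5)
  pull out 2: (2/445) = -1  (since 445 mod 8 = 5)
  pull out 2: (2/445) = -1  (since 445 mod 8 = 5)
  reciprocity: (23/445) -> +(445/23)
  reduce: (8/23)
  pull out 2: (2/23) = +1  (since 23 mod 8 = 7)
  pull out 2: (2/23) = +1  (since 23 mod 8 = 7)
  pull out 2: (2/23) = +1  (since 23 mod 8 = 7)
  (1/23) = 1
Product of signs = -1

-1


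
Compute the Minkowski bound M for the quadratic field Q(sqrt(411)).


d = 411, d mod 4 = 3, so disc(K) = 4d = 1644; |disc(K)| = 1644
Real quadratic field, so n = 2, s = r2 = 0, r1 = 2
M = (n!/n^n) * (4/pi)^s * sqrt(|disc(K)|) = (2!/2^2) * (4/pi)^0 * sqrt(1644)
= 0.5 * 1.000000 * 40.546270
= 20.2731

20.2731


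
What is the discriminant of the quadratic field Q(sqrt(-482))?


For K = Q(sqrt(d)) with d squarefree: disc(K) = d if d = 1 mod 4, and disc(K) = 4d if d = 2 or 3 mod 4.
Here d = -482, and d mod 4 = 2.
d = 2 mod 4, not 1 (O_K = Z[sqrt(d)]), so disc(K) = 4d = 4 * (-482) = -1928

-1928


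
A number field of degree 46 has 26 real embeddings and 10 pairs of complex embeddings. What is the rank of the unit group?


By Dirichlet's unit theorem:
rank = r1 + r2 - 1
= 26 + 10 - 1
= 35

35


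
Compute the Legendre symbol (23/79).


p = 79 is prime, so compute (23/79) with the reciprocity algorithm (Jacobi-symbol steps: pull out 2s via (2/n), flip via reciprocity, reduce):
  reciprocity: (23/79) -> -(79/23)
  reduce: (10/23)
  pull out 2: (2/23) = +1  (since 23 mod 8 = 7)
  reciprocity: (5/23) -> +(23/5)
  reduce: (3/5)
  reciprocity: (3/5) -> +(5/3)
  reduce: (2/3)
  pull out 2: (2/3) = -1  (since 3 mod 8 = 3)
  (1/3) = 1
Product of signs = 1
(23/79) = 1

1


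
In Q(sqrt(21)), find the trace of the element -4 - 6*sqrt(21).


Tr(a + b*sqrt(d)) = (a + b*sqrt(d)) + (a - b*sqrt(d)) = 2a
= 2 * (-4)
= -8

-8


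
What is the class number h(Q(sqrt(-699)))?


K = Q(sqrt(-699)). d mod 4 = 1, so D = disc(K) = d = -699
h(K) equals the number of primitive reduced positive-definite forms (a, b, c) = a*x^2 + b*x*y + c*y^2 with b^2 - 4ac = D,
where reduced means |b| <= a <= c, with b >= 0 whenever |b| = a or a = c, and primitive means gcd(a, b, c) = 1.
Reduced forces 3a^2 <= |D| = 699, so 1 <= a <= 15; b must have the parity of D, and c = (b^2 - D)/(4a) must be an integer >= a.
Enumerate a = 1..15, b in [-a, a]:
  a=1: (1, 1, 175)  [1]
  a=2: none
  a=3: (3, 3, 59)  [1]
  a=4: none
  a=5: (5, -1, 35), (5, 1, 35)  [2]
  a=6: none
  a=7: (7, -1, 25), (7, 1, 25)  [2]
  a=8..10: none
  a=11: (11, -7, 17), (11, 7, 17)  [2]
  a=12: none
  a=13: (13, -9, 15), (13, 9, 15)  [2]
  a=14..15: none
Total reduced forms: 1 + 1 + 2 + 2 + 2 + 2 = 10
h = 10

10


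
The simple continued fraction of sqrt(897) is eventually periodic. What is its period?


Run the CF algorithm for sqrt(897).
a_0 = floor(sqrt(897)) = 29; set m_0=0, q_0=1.
Recurrence: m' = q*a - m,  q' = (d - m'^2)/q,  a' = floor((a_0 + m')/q').
  step 1: m=29, q=56, a=1
  step 2: m=27, q=3, a=18
  step 3: m=27, q=56, a=1
  step 4: m=29, q=1, a=58
a_4 = 2*a_0 = 58, so the period closes here.
sqrt(897) = [29; 1, 18, 1, 58]
Period length = 4

4


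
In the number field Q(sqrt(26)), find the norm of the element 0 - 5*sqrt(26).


N(a + b*sqrt(d)) = a^2 - d*b^2
= (0)^2 - (26)*(-5)^2
= 0 - 650
= -650

-650


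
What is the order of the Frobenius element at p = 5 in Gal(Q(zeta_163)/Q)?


The Frobenius at p in Gal(Q(zeta_n)/Q) = (Z/nZ)* is the class of p, so its order is ord_163(5), the smallest k >= 1 with 5^k = 1 mod 163.
n = 163 = 163, phi(163) = 162; the order divides phi(n).
Divisors of 162: 1, 2, 3, 6, 9, 18, 27, 54, 81, 162
Repeated squaring mod 163: 5^1 = 5, 5^2 = 25, 5^4 = 136, 5^8 = 77, 5^16 = 61, 5^32 = 135, 5^64 = 132, 5^128 = 146
Test divisors in increasing order:
  k=1: 5^1 = 5 mod 163
  k=2: 5^2 = 25 mod 163
  k=3: 5^3 = 25 * 5 = 125 mod 163
  k=6: 5^6 = 136 * 25 = 140 mod 163
  k=9: 5^9 = 77 * 5 = 59 mod 163
  k=18: 5^18 = 61 * 25 = 58 mod 163
  k=27: 5^27 = 61 * 77 * 25 * 5 = 162 mod 163
  k=54: 5^54 = 135 * 61 * 136 * 25 = 1 mod 163  <- first divisor giving 1
Order = 54

54


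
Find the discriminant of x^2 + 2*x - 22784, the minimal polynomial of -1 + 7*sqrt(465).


The element -1 + 7*sqrt(465) has minimal polynomial:
x^2 + 2*x - 22784
Discriminant = (2)^2 - 4*(-22784)
= 4 + 91136
= 91140

91140


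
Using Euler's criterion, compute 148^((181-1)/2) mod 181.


p = 181 is prime and the exponent is (p-1)/2 = 90, so by Euler's criterion 148^90 = (148/181) = +1 or -1 mod 181.
Compute by square-and-multiply:
  90 = 64 + 16 + 8 + 2 (binary 1011010)
  Repeated squaring mod 181: 148^1 = 148, 148^2 = 3, 148^4 = 9, 148^8 = 81, 148^16 = 45, 148^32 = 34, 148^64 = 70
  148^90 = 148^64 * 148^16 * 148^8 * 148^2 = 70 * 45 * 81 * 3 mod 181
    70 * 45 = 3150 = 73 mod 181
    73 * 81 = 5913 = 121 mod 181
    121 * 3 = 363 = 1 mod 181
  148^90 = 1 mod 181
Result 1: 148 is a quadratic residue mod 181.
148^90 mod 181 = 1

1


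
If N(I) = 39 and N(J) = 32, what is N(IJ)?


N(IJ) = N(I) * N(J)
= 39 * 32
= 1248

1248


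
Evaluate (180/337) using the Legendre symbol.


p = 337 is prime, so compute (180/337) with the reciprocity algorithm (Jacobi-symbol steps: pull out 2s via (2/n), flip via reciprocity, reduce):
  pull out 2: (2/337) = +1  (since 337 mod 8 = 1)
  pull out 2: (2/337) = +1  (since 337 mod 8 = 1)
  reciprocity: (45/337) -> +(337/45)
  reduce: (22/45)
  pull out 2: (2/45) = -1  (since 45 mod 8 = 5)
  reciprocity: (11/45) -> +(45/11)
  reduce: (1/11)
  (1/11) = 1
Product of signs = -1
(180/337) = -1

-1


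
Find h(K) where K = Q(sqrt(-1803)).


K = Q(sqrt(-1803)). d mod 4 = 1, so D = disc(K) = d = -1803
h(K) equals the number of primitive reduced positive-definite forms (a, b, c) = a*x^2 + b*x*y + c*y^2 with b^2 - 4ac = D,
where reduced means |b| <= a <= c, with b >= 0 whenever |b| = a or a = c, and primitive means gcd(a, b, c) = 1.
Reduced forces 3a^2 <= |D| = 1803, so 1 <= a <= 24; b must have the parity of D, and c = (b^2 - D)/(4a) must be an integer >= a.
Enumerate a = 1..24, b in [-a, a]:
  a=1: (1, 1, 451)  [1]
  a=2: none
  a=3: (3, 3, 151)  [1]
  a=4..10: none
  a=11: (11, -1, 41), (11, 1, 41)  [2]
  a=12: none
  a=13: (13, -11, 37), (13, 11, 37)  [2]
  a=14..16: none
  a=17: (17, -13, 29), (17, 13, 29)  [2]
  a=18..24: none
Total reduced forms: 1 + 1 + 2 + 2 + 2 = 8
h = 8

8


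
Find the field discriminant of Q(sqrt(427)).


For K = Q(sqrt(d)) with d squarefree: disc(K) = d if d = 1 mod 4, and disc(K) = 4d if d = 2 or 3 mod 4.
Here d = 427, and d mod 4 = 3.
d = 3 mod 4, not 1 (O_K = Z[sqrt(d)]), so disc(K) = 4d = 4 * (427) = 1708

1708


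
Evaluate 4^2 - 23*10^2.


x^2 - d*y^2
= 4^2 - 23*10^2
= 16 - 2300
= -2284

-2284


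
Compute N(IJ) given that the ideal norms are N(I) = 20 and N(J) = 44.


N(IJ) = N(I) * N(J)
= 20 * 44
= 880

880


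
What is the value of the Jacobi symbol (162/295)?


Compute (162/295) via quadratic reciprocity:
  pull out 2: (2/295) = +1  (since 295 mod 8 = 7)
  reciprocity: (81/295) -> +(295/81)
  reduce: (52/81)
  pull out 2: (2/81) = +1  (since 81 mod 8 = 1)
  pull out 2: (2/81) = +1  (since 81 mod 8 = 1)
  reciprocity: (13/81) -> +(81/13)
  reduce: (3/13)
  reciprocity: (3/13) -> +(13/3)
  reduce: (1/3)
  (1/3) = 1
Product of signs = 1

1


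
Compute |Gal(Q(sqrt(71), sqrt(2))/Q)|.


The 2 square roots of distinct primes are multiplicatively independent over Q,
so [K:Q] = 2^2 and Gal(K/Q) is isomorphic to (Z/2Z)^2.
|Gal| = 2^2 = 4

4


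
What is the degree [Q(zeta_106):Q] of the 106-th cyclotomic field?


The degree equals Euler's totient phi(106).
106 = 2 * 53
phi(106) = 52

52


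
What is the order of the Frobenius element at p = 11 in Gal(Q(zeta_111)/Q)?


The Frobenius at p in Gal(Q(zeta_n)/Q) = (Z/nZ)* is the class of p, so its order is ord_111(11), the smallest k >= 1 with 11^k = 1 mod 111.
n = 111 = 3 * 37, phi(111) = 72; the order divides phi(n).
Divisors of 72: 1, 2, 3, 4, 6, 8, 9, 12, 18, 24, 36, 72
Repeated squaring mod 111: 11^1 = 11, 11^2 = 10, 11^4 = 100, 11^8 = 10, 11^16 = 100, 11^32 = 10, 11^64 = 100
Test divisors in increasing order:
  k=1: 11^1 = 11 mod 111
  k=2: 11^2 = 10 mod 111
  k=3: 11^3 = 10 * 11 = 110 mod 111
  k=4: 11^4 = 100 mod 111
  k=6: 11^6 = 100 * 10 = 1 mod 111  <- first divisor giving 1
Order = 6

6


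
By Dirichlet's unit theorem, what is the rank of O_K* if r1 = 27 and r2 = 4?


By Dirichlet's unit theorem:
rank = r1 + r2 - 1
= 27 + 4 - 1
= 30

30


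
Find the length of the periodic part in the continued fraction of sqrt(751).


Run the CF algorithm for sqrt(751).
a_0 = floor(sqrt(751)) = 27; set m_0=0, q_0=1.
Recurrence: m' = q*a - m,  q' = (d - m'^2)/q,  a' = floor((a_0 + m')/q').
  step 1: m=27, q=22, a=2
  step 2: m=17, q=21, a=2
  step 3: m=25, q=6, a=8
  step 4: m=23, q=37, a=1
  step 5: m=14, q=15, a=2
  step 6: m=16, q=33, a=1
  step 7: m=17, q=14, a=3
  step 8: m=25, q=9, a=5
  step 9: m=20, q=39, a=1
  step 10: m=19, q=10, a=4
  step 11: m=21, q=31, a=1
  step 12: m=10, q=21, a=1
  step 13: m=11, q=30, a=1
  step 14: m=19, q=13, a=3
  step 15: m=20, q=27, a=1
  step 16: m=7, q=26, a=1
  step 17: m=19, q=15, a=3
  step 18: m=26, q=5, a=10
  step 19: m=24, q=35, a=1
  step 20: m=11, q=18, a=2
  step 21: m=25, q=7, a=7
  step 22: m=24, q=25, a=2
  step 23: m=26, q=3, a=17
  step 24: m=25, q=42, a=1
  step 25: m=17, q=11, a=4
  step 26: m=27, q=2, a=27
  step 27: m=27, q=11, a=4
  step 28: m=17, q=42, a=1
  step 29: m=25, q=3, a=17
  step 30: m=26, q=25, a=2
  step 31: m=24, q=7, a=7
  step 32: m=25, q=18, a=2
  step 33: m=11, q=35, a=1
  step 34: m=24, q=5, a=10
  step 35: m=26, q=15, a=3
  step 36: m=19, q=26, a=1
  step 37: m=7, q=27, a=1
  step 38: m=20, q=13, a=3
  step 39: m=19, q=30, a=1
  step 40: m=11, q=21, a=1
  step 41: m=10, q=31, a=1
  step 42: m=21, q=10, a=4
  step 43: m=19, q=39, a=1
  step 44: m=20, q=9, a=5
  step 45: m=25, q=14, a=3
  step 46: m=17, q=33, a=1
  step 47: m=16, q=15, a=2
  step 48: m=14, q=37, a=1
  step 49: m=23, q=6, a=8
  step 50: m=25, q=21, a=2
  step 51: m=17, q=22, a=2
  step 52: m=27, q=1, a=54
a_52 = 2*a_0 = 54, so the period closes here.
sqrt(751) = [27; 2, 2, 8, 1, 2, 1, 3, 5, 1, 4, 1, 1, 1, 3, 1, 1, 3, 10, 1, 2, 7, 2, 17, 1, 4, 27, 4, 1, 17, 2, 7, 2, 1, 10, 3, 1, 1, 3, 1, 1, 1, 4, 1, 5, 3, 1, 2, 1, 8, 2, 2, 54]
Period length = 52

52


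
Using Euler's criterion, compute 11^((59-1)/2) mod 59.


p = 59 is prime and the exponent is (p-1)/2 = 29, so by Euler's criterion 11^29 = (11/59) = +1 or -1 mod 59.
Compute by square-and-multiply:
  29 = 16 + 8 + 4 + 1 (binary 11101)
  Repeated squaring mod 59: 11^1 = 11, 11^2 = 3, 11^4 = 9, 11^8 = 22, 11^16 = 12
  11^29 = 11^16 * 11^8 * 11^4 * 11^1 = 12 * 22 * 9 * 11 mod 59
    12 * 22 = 264 = 28 mod 59
    28 * 9 = 252 = 16 mod 59
    16 * 11 = 176 = 58 mod 59
  11^29 = 58 mod 59
Result 58 = p - 1 = -1 mod 59: 11 is a quadratic non-residue mod 59. As a residue in [0, p-1] the value is 58.
11^29 mod 59 = 58

58


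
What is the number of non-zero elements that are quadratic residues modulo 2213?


For prime p, the number of non-zero quadratic residues is (p-1)/2.
= (2213-1)/2
= 1106

1106


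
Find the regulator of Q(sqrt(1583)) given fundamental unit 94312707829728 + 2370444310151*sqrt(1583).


epsilon = 94312707829728 + 2370444310151*sqrt(1583)
= 1.8863e+14
R = ln(1.8863e+14)
= 32.8708

32.8708


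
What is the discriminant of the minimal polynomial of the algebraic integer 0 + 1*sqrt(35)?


The element 0 + 1*sqrt(35) has minimal polynomial:
x^2 + 0*x - 35
Discriminant = (0)^2 - 4*(-35)
= 0 + 140
= 140

140


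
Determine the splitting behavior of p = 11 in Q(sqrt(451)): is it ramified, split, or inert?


K = Q(sqrt(451)). Since d mod 4 = 3, disc(K) = 1804.
Check p | disc: 1804 mod 11 = 0.
p divides disc, so p ramifies: (p) = P^2 with e=2, f=1, g=1.
Therefore p is ramified.

ramified


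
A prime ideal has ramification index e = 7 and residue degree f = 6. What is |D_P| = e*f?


|D_P| = e * f
= 7 * 6
= 42

42


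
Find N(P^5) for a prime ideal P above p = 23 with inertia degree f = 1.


N(P^a) = p^(a*f)
= 23^(5*1)
= 23^5
= 6436343

6436343


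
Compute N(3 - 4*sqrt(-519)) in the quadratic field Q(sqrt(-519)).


N(a + b*sqrt(d)) = a^2 - d*b^2
= (3)^2 - (-519)*(-4)^2
= 9 + 8304
= 8313

8313


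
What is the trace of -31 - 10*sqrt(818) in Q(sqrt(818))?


Tr(a + b*sqrt(d)) = (a + b*sqrt(d)) + (a - b*sqrt(d)) = 2a
= 2 * (-31)
= -62

-62


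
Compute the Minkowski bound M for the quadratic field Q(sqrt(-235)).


d = -235, d mod 4 = 1, so disc(K) = d = -235; |disc(K)| = 235
Imaginary quadratic field, so n = 2, s = r2 = 1, r1 = 0
M = (n!/n^n) * (4/pi)^s * sqrt(|disc(K)|) = (2!/2^2) * (4/pi)^1 * sqrt(235)
= 0.5 * 1.273240 * 15.329710
= 9.7592

9.7592


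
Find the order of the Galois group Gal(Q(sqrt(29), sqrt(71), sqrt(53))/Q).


The 3 square roots of distinct primes are multiplicatively independent over Q,
so [K:Q] = 2^3 and Gal(K/Q) is isomorphic to (Z/2Z)^3.
|Gal| = 2^3 = 8

8


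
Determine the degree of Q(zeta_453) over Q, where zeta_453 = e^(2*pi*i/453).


The degree equals Euler's totient phi(453).
453 = 3 * 151
phi(453) = 300

300


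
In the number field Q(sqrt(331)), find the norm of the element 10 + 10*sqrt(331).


N(a + b*sqrt(d)) = a^2 - d*b^2
= (10)^2 - (331)*(10)^2
= 100 - 33100
= -33000

-33000


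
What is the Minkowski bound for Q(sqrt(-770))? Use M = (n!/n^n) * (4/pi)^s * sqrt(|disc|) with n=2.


d = -770, d mod 4 = 2, so disc(K) = 4d = -3080; |disc(K)| = 3080
Imaginary quadratic field, so n = 2, s = r2 = 1, r1 = 0
M = (n!/n^n) * (4/pi)^s * sqrt(|disc(K)|) = (2!/2^2) * (4/pi)^1 * sqrt(3080)
= 0.5 * 1.273240 * 55.497748
= 35.3310

35.3310


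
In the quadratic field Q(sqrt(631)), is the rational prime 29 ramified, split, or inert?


K = Q(sqrt(631)). Since d mod 4 = 3, disc(K) = 2524.
Check p | disc: 2524 mod 29 = 1.
p does not divide disc. Compute Legendre symbol (d/p):
22^((29-1)/2) mod 29 = 1
(d/p) = 1, so p splits: (p) = P*P' with e=1, f=1, g=2.
Therefore p is split.

split


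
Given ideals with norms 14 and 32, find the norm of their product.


N(IJ) = N(I) * N(J)
= 14 * 32
= 448

448


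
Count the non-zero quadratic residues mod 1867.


For prime p, the number of non-zero quadratic residues is (p-1)/2.
= (1867-1)/2
= 933

933


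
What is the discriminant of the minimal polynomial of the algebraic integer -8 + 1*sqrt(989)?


The element -8 + 1*sqrt(989) has minimal polynomial:
x^2 + 16*x - 925
Discriminant = (16)^2 - 4*(-925)
= 256 + 3700
= 3956

3956


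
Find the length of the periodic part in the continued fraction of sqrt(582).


Run the CF algorithm for sqrt(582).
a_0 = floor(sqrt(582)) = 24; set m_0=0, q_0=1.
Recurrence: m' = q*a - m,  q' = (d - m'^2)/q,  a' = floor((a_0 + m')/q').
  step 1: m=24, q=6, a=8
  step 2: m=24, q=1, a=48
a_2 = 2*a_0 = 48, so the period closes here.
sqrt(582) = [24; 8, 48]
Period length = 2

2


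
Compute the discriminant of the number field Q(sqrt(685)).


For K = Q(sqrt(d)) with d squarefree: disc(K) = d if d = 1 mod 4, and disc(K) = 4d if d = 2 or 3 mod 4.
Here d = 685, and d mod 4 = 1.
d = 1 mod 4 (O_K = Z[(1+sqrt(d))/2]), so disc(K) = d = 685

685


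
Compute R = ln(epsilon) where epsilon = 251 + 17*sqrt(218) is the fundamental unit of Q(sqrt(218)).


epsilon = 251 + 17*sqrt(218)
= 502.0020
R = ln(502.0020)
= 6.2186

6.2186


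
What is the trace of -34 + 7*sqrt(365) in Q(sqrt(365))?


Tr(a + b*sqrt(d)) = (a + b*sqrt(d)) + (a - b*sqrt(d)) = 2a
= 2 * (-34)
= -68

-68


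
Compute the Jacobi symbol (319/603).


Compute (319/603) via quadratic reciprocity:
  reciprocity: (319/603) -> -(603/319)
  reduce: (284/319)
  pull out 2: (2/319) = +1  (since 319 mod 8 = 7)
  pull out 2: (2/319) = +1  (since 319 mod 8 = 7)
  reciprocity: (71/319) -> -(319/71)
  reduce: (35/71)
  reciprocity: (35/71) -> -(71/35)
  reduce: (1/35)
  (1/35) = 1
Product of signs = -1

-1


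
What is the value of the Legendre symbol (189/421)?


p = 421 is prime, so compute (189/421) with the reciprocity algorithm (Jacobi-symbol steps: pull out 2s via (2/n), flip via reciprocity, reduce):
  reciprocity: (189/421) -> +(421/189)
  reduce: (43/189)
  reciprocity: (43/189) -> +(189/43)
  reduce: (17/43)
  reciprocity: (17/43) -> +(43/17)
  reduce: (9/17)
  reciprocity: (9/17) -> +(17/9)
  reduce: (8/9)
  pull out 2: (2/9) = +1  (since 9 mod 8 = 1)
  pull out 2: (2/9) = +1  (since 9 mod 8 = 1)
  pull out 2: (2/9) = +1  (since 9 mod 8 = 1)
  (1/9) = 1
Product of signs = 1
(189/421) = 1

1


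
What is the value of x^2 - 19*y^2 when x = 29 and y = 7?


x^2 - d*y^2
= 29^2 - 19*7^2
= 841 - 931
= -90

-90


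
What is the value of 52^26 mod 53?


p = 53 is prime and the exponent is (p-1)/2 = 26, so by Euler's criterion 52^26 = (52/53) = +1 or -1 mod 53.
Compute by square-and-multiply:
  26 = 16 + 8 + 2 (binary 11010)
  Repeated squaring mod 53: 52^1 = 52, 52^2 = 1, 52^4 = 1, 52^8 = 1, 52^16 = 1
  52^26 = 52^16 * 52^8 * 52^2 = 1 * 1 * 1 mod 53
    1 * 1 = 1 = 1 mod 53
    1 * 1 = 1 = 1 mod 53
  52^26 = 1 mod 53
Result 1: 52 is a quadratic residue mod 53.
52^26 mod 53 = 1

1


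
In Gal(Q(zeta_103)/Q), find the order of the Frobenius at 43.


The Frobenius at p in Gal(Q(zeta_n)/Q) = (Z/nZ)* is the class of p, so its order is ord_103(43), the smallest k >= 1 with 43^k = 1 mod 103.
n = 103 = 103, phi(103) = 102; the order divides phi(n).
Divisors of 102: 1, 2, 3, 6, 17, 34, 51, 102
Repeated squaring mod 103: 43^1 = 43, 43^2 = 98, 43^4 = 25, 43^8 = 7, 43^16 = 49, 43^32 = 32, 43^64 = 97
Test divisors in increasing order:
  k=1: 43^1 = 43 mod 103
  k=2: 43^2 = 98 mod 103
  k=3: 43^3 = 98 * 43 = 94 mod 103
  k=6: 43^6 = 25 * 98 = 81 mod 103
  k=17: 43^17 = 49 * 43 = 47 mod 103
  k=34: 43^34 = 32 * 98 = 46 mod 103
  k=51: 43^51 = 32 * 49 * 98 * 43 = 102 mod 103
  k=102: 43^102 = 97 * 32 * 25 * 98 = 1 mod 103  <- first divisor giving 1
Order = 102

102


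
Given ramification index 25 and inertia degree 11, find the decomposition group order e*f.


|D_P| = e * f
= 25 * 11
= 275

275


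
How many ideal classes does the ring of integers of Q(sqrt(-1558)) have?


K = Q(sqrt(-1558)). d mod 4 = 2, so D = disc(K) = 4d = -6232
h(K) equals the number of primitive reduced positive-definite forms (a, b, c) = a*x^2 + b*x*y + c*y^2 with b^2 - 4ac = D,
where reduced means |b| <= a <= c, with b >= 0 whenever |b| = a or a = c, and primitive means gcd(a, b, c) = 1.
Reduced forces 3a^2 <= |D| = 6232, so 1 <= a <= 45; b must have the parity of D, and c = (b^2 - D)/(4a) must be an integer >= a.
Enumerate a = 1..45, b in [-a, a]:
  a=1: (1, 0, 1558)  [1]
  a=2: (2, 0, 779)  [1]
  a=3..10: none
  a=11: (11, -4, 142), (11, 4, 142)  [2]
  a=12..18: none
  a=19: (19, 0, 82)  [1]
  a=20..21: none
  a=22: (22, -4, 71), (22, 4, 71)  [2]
  a=23: (23, -22, 73), (23, 22, 73)  [2]
  a=24..36: none
  a=37: (37, -24, 46), (37, 24, 46)  [2]
  a=38: (38, 0, 41)  [1]
  a=39..45: none
Total reduced forms: 1 + 1 + 2 + 1 + 2 + 2 + 2 + 1 = 12
h = 12

12


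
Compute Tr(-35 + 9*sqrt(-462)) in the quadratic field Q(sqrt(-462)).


Tr(a + b*sqrt(d)) = (a + b*sqrt(d)) + (a - b*sqrt(d)) = 2a
= 2 * (-35)
= -70

-70


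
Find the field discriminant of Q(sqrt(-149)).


For K = Q(sqrt(d)) with d squarefree: disc(K) = d if d = 1 mod 4, and disc(K) = 4d if d = 2 or 3 mod 4.
Here d = -149, and d mod 4 = 3.
d = 3 mod 4, not 1 (O_K = Z[sqrt(d)]), so disc(K) = 4d = 4 * (-149) = -596

-596


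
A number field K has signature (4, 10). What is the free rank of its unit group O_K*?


By Dirichlet's unit theorem:
rank = r1 + r2 - 1
= 4 + 10 - 1
= 13

13


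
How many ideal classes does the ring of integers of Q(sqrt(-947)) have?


K = Q(sqrt(-947)). d mod 4 = 1, so D = disc(K) = d = -947
h(K) equals the number of primitive reduced positive-definite forms (a, b, c) = a*x^2 + b*x*y + c*y^2 with b^2 - 4ac = D,
where reduced means |b| <= a <= c, with b >= 0 whenever |b| = a or a = c, and primitive means gcd(a, b, c) = 1.
Reduced forces 3a^2 <= |D| = 947, so 1 <= a <= 17; b must have the parity of D, and c = (b^2 - D)/(4a) must be an integer >= a.
Enumerate a = 1..17, b in [-a, a]:
  a=1: (1, 1, 237)  [1]
  a=2: none
  a=3: (3, -1, 79), (3, 1, 79)  [2]
  a=4..8: none
  a=9: (9, -5, 27), (9, 5, 27)  [2]
  a=10..17: none
Total reduced forms: 1 + 2 + 2 = 5
h = 5

5


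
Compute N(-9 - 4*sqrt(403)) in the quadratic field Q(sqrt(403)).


N(a + b*sqrt(d)) = a^2 - d*b^2
= (-9)^2 - (403)*(-4)^2
= 81 - 6448
= -6367

-6367


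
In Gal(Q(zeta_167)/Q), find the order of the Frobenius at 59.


The Frobenius at p in Gal(Q(zeta_n)/Q) = (Z/nZ)* is the class of p, so its order is ord_167(59), the smallest k >= 1 with 59^k = 1 mod 167.
n = 167 = 167, phi(167) = 166; the order divides phi(n).
Divisors of 166: 1, 2, 83, 166
Repeated squaring mod 167: 59^1 = 59, 59^2 = 141, 59^4 = 8, 59^8 = 64, 59^16 = 88, 59^32 = 62, 59^64 = 3, 59^128 = 9
Test divisors in increasing order:
  k=1: 59^1 = 59 mod 167
  k=2: 59^2 = 141 mod 167
  k=83: 59^83 = 3 * 88 * 141 * 59 = 166 mod 167
  k=166: 59^166 = 9 * 62 * 8 * 141 = 1 mod 167  <- first divisor giving 1
Order = 166

166


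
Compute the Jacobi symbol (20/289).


Compute (20/289) via quadratic reciprocity:
  pull out 2: (2/289) = +1  (since 289 mod 8 = 1)
  pull out 2: (2/289) = +1  (since 289 mod 8 = 1)
  reciprocity: (5/289) -> +(289/5)
  reduce: (4/5)
  pull out 2: (2/5) = -1  (since 5 mod 8 = 5)
  pull out 2: (2/5) = -1  (since 5 mod 8 = 5)
  (1/5) = 1
Product of signs = 1

1


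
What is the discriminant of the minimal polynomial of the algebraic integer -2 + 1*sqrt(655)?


The element -2 + 1*sqrt(655) has minimal polynomial:
x^2 + 4*x - 651
Discriminant = (4)^2 - 4*(-651)
= 16 + 2604
= 2620

2620


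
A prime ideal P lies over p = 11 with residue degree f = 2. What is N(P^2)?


N(P^a) = p^(a*f)
= 11^(2*2)
= 11^4
= 14641

14641


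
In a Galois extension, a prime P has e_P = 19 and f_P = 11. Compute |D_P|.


|D_P| = e * f
= 19 * 11
= 209

209


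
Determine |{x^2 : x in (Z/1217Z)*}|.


For prime p, the number of non-zero quadratic residues is (p-1)/2.
= (1217-1)/2
= 608

608


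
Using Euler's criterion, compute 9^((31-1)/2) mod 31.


p = 31 is prime and the exponent is (p-1)/2 = 15, so by Euler's criterion 9^15 = (9/31) = +1 or -1 mod 31.
Compute by square-and-multiply:
  15 = 8 + 4 + 2 + 1 (binary 1111)
  Repeated squaring mod 31: 9^1 = 9, 9^2 = 19, 9^4 = 20, 9^8 = 28
  9^15 = 9^8 * 9^4 * 9^2 * 9^1 = 28 * 20 * 19 * 9 mod 31
    28 * 20 = 560 = 2 mod 31
    2 * 19 = 38 = 7 mod 31
    7 * 9 = 63 = 1 mod 31
  9^15 = 1 mod 31
Result 1: 9 is a quadratic residue mod 31.
9^15 mod 31 = 1

1


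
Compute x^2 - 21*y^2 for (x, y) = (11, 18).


x^2 - d*y^2
= 11^2 - 21*18^2
= 121 - 6804
= -6683

-6683


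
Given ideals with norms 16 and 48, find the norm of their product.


N(IJ) = N(I) * N(J)
= 16 * 48
= 768

768


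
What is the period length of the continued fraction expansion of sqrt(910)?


Run the CF algorithm for sqrt(910).
a_0 = floor(sqrt(910)) = 30; set m_0=0, q_0=1.
Recurrence: m' = q*a - m,  q' = (d - m'^2)/q,  a' = floor((a_0 + m')/q').
  step 1: m=30, q=10, a=6
  step 2: m=30, q=1, a=60
a_2 = 2*a_0 = 60, so the period closes here.
sqrt(910) = [30; 6, 60]
Period length = 2

2


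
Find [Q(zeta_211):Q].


The degree equals Euler's totient phi(211).
211 = 211
phi(211) = 210

210


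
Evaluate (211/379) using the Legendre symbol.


p = 379 is prime, so compute (211/379) with the reciprocity algorithm (Jacobi-symbol steps: pull out 2s via (2/n), flip via reciprocity, reduce):
  reciprocity: (211/379) -> -(379/211)
  reduce: (168/211)
  pull out 2: (2/211) = -1  (since 211 mod 8 = 3)
  pull out 2: (2/211) = -1  (since 211 mod 8 = 3)
  pull out 2: (2/211) = -1  (since 211 mod 8 = 3)
  reciprocity: (21/211) -> +(211/21)
  reduce: (1/21)
  (1/21) = 1
Product of signs = 1
(211/379) = 1

1


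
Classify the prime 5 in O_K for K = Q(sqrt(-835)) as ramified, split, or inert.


K = Q(sqrt(-835)). Since d mod 4 = 1, disc(K) = -835.
Check p | disc: -835 mod 5 = 0.
p divides disc, so p ramifies: (p) = P^2 with e=2, f=1, g=1.
Therefore p is ramified.

ramified


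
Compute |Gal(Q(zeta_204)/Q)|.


|Gal(Q(zeta_204)/Q)| = phi(204)
= 64

64


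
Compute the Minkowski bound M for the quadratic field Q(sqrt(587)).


d = 587, d mod 4 = 3, so disc(K) = 4d = 2348; |disc(K)| = 2348
Real quadratic field, so n = 2, s = r2 = 0, r1 = 2
M = (n!/n^n) * (4/pi)^s * sqrt(|disc(K)|) = (2!/2^2) * (4/pi)^0 * sqrt(2348)
= 0.5 * 1.000000 * 48.456166
= 24.2281

24.2281


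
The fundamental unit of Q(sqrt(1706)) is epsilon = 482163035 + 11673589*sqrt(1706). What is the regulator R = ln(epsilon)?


epsilon = 482163035 + 11673589*sqrt(1706)
= 9.6433e+08
R = ln(9.6433e+08)
= 20.6869

20.6869


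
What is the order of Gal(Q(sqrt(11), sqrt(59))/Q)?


The 2 square roots of distinct primes are multiplicatively independent over Q,
so [K:Q] = 2^2 and Gal(K/Q) is isomorphic to (Z/2Z)^2.
|Gal| = 2^2 = 4

4


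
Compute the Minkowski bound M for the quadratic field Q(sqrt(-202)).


d = -202, d mod 4 = 2, so disc(K) = 4d = -808; |disc(K)| = 808
Imaginary quadratic field, so n = 2, s = r2 = 1, r1 = 0
M = (n!/n^n) * (4/pi)^s * sqrt(|disc(K)|) = (2!/2^2) * (4/pi)^1 * sqrt(808)
= 0.5 * 1.273240 * 28.425341
= 18.0961

18.0961


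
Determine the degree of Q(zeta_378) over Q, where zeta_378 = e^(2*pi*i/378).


The degree equals Euler's totient phi(378).
378 = 2 * 3^3 * 7
phi(378) = 108

108


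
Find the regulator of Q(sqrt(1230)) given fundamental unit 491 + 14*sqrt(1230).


epsilon = 491 + 14*sqrt(1230)
= 981.9990
R = ln(981.9990)
= 6.8896

6.8896


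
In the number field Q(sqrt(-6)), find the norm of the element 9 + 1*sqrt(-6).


N(a + b*sqrt(d)) = a^2 - d*b^2
= (9)^2 - (-6)*(1)^2
= 81 + 6
= 87

87


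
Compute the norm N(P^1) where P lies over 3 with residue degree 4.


N(P^a) = p^(a*f)
= 3^(1*4)
= 3^4
= 81

81


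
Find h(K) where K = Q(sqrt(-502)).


K = Q(sqrt(-502)). d mod 4 = 2, so D = disc(K) = 4d = -2008
h(K) equals the number of primitive reduced positive-definite forms (a, b, c) = a*x^2 + b*x*y + c*y^2 with b^2 - 4ac = D,
where reduced means |b| <= a <= c, with b >= 0 whenever |b| = a or a = c, and primitive means gcd(a, b, c) = 1.
Reduced forces 3a^2 <= |D| = 2008, so 1 <= a <= 25; b must have the parity of D, and c = (b^2 - D)/(4a) must be an integer >= a.
Enumerate a = 1..25, b in [-a, a]:
  a=1: (1, 0, 502)  [1]
  a=2: (2, 0, 251)  [1]
  a=3..6: none
  a=7: (7, -6, 73), (7, 6, 73)  [2]
  a=8..10: none
  a=11: (11, -4, 46), (11, 4, 46)  [2]
  a=12..13: none
  a=14: (14, -8, 37), (14, 8, 37)  [2]
  a=15..16: none
  a=17: (17, -10, 31), (17, 10, 31)  [2]
  a=18: none
  a=19: (19, -14, 29), (19, 14, 29)  [2]
  a=20..21: none
  a=22: (22, -4, 23), (22, 4, 23)  [2]
  a=23..25: none
Total reduced forms: 1 + 1 + 2 + 2 + 2 + 2 + 2 + 2 = 14
h = 14

14


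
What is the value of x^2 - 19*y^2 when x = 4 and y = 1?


x^2 - d*y^2
= 4^2 - 19*1^2
= 16 - 19
= -3

-3


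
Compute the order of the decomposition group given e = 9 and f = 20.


|D_P| = e * f
= 9 * 20
= 180

180


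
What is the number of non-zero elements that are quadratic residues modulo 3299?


For prime p, the number of non-zero quadratic residues is (p-1)/2.
= (3299-1)/2
= 1649

1649


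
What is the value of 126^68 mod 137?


p = 137 is prime and the exponent is (p-1)/2 = 68, so by Euler's criterion 126^68 = (126/137) = +1 or -1 mod 137.
Compute by square-and-multiply:
  68 = 64 + 4 (binary 1000100)
  Repeated squaring mod 137: 126^1 = 126, 126^2 = 121, 126^4 = 119, 126^8 = 50, 126^16 = 34, 126^32 = 60, 126^64 = 38
  126^68 = 126^64 * 126^4 = 38 * 119 mod 137
    38 * 119 = 4522 = 1 mod 137
  126^68 = 1 mod 137
Result 1: 126 is a quadratic residue mod 137.
126^68 mod 137 = 1

1


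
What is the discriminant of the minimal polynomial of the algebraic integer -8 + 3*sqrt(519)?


The element -8 + 3*sqrt(519) has minimal polynomial:
x^2 + 16*x - 4607
Discriminant = (16)^2 - 4*(-4607)
= 256 + 18428
= 18684

18684


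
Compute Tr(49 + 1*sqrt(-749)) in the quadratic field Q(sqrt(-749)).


Tr(a + b*sqrt(d)) = (a + b*sqrt(d)) + (a - b*sqrt(d)) = 2a
= 2 * (49)
= 98

98


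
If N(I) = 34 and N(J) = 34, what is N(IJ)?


N(IJ) = N(I) * N(J)
= 34 * 34
= 1156

1156


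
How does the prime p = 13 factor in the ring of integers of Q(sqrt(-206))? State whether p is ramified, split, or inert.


K = Q(sqrt(-206)). Since d mod 4 = 2, disc(K) = -824.
Check p | disc: -824 mod 13 = 8.
p does not divide disc. Compute Legendre symbol (d/p):
2^((13-1)/2) mod 13 = -1
(d/p) = -1, so p is inert: (p) stays prime with e=1, f=2, g=1.
Therefore p is inert.

inert


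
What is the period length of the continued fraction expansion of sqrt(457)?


Run the CF algorithm for sqrt(457).
a_0 = floor(sqrt(457)) = 21; set m_0=0, q_0=1.
Recurrence: m' = q*a - m,  q' = (d - m'^2)/q,  a' = floor((a_0 + m')/q').
  step 1: m=21, q=16, a=2
  step 2: m=11, q=21, a=1
  step 3: m=10, q=17, a=1
  step 4: m=7, q=24, a=1
  step 5: m=17, q=7, a=5
  step 6: m=18, q=19, a=2
  step 7: m=20, q=3, a=13
  step 8: m=19, q=32, a=1
  step 9: m=13, q=9, a=3
  step 10: m=14, q=29, a=1
  step 11: m=15, q=8, a=4
  step 12: m=17, q=21, a=1
  step 13: m=4, q=21, a=1
  step 14: m=17, q=8, a=4
  step 15: m=15, q=29, a=1
  step 16: m=14, q=9, a=3
  step 17: m=13, q=32, a=1
  step 18: m=19, q=3, a=13
  step 19: m=20, q=19, a=2
  step 20: m=18, q=7, a=5
  step 21: m=17, q=24, a=1
  step 22: m=7, q=17, a=1
  step 23: m=10, q=21, a=1
  step 24: m=11, q=16, a=2
  step 25: m=21, q=1, a=42
a_25 = 2*a_0 = 42, so the period closes here.
sqrt(457) = [21; 2, 1, 1, 1, 5, 2, 13, 1, 3, 1, 4, 1, 1, 4, 1, 3, 1, 13, 2, 5, 1, 1, 1, 2, 42]
Period length = 25

25


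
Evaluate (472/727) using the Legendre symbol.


p = 727 is prime, so compute (472/727) with the reciprocity algorithm (Jacobi-symbol steps: pull out 2s via (2/n), flip via reciprocity, reduce):
  pull out 2: (2/727) = +1  (since 727 mod 8 = 7)
  pull out 2: (2/727) = +1  (since 727 mod 8 = 7)
  pull out 2: (2/727) = +1  (since 727 mod 8 = 7)
  reciprocity: (59/727) -> -(727/59)
  reduce: (19/59)
  reciprocity: (19/59) -> -(59/19)
  reduce: (2/19)
  pull out 2: (2/19) = -1  (since 19 mod 8 = 3)
  (1/19) = 1
Product of signs = -1
(472/727) = -1

-1
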